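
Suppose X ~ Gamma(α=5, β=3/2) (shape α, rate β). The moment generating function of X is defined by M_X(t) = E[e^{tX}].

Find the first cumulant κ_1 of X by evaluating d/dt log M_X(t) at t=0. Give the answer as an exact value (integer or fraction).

M_X(t) = 243/(32*(3/2 - t)^5)
K_X(t) = log M_X(t) = -5*log(3/2 - t) - 5*log(2) + 5*log(3)
D[K](t) = -10/(2*t - 3)

κ_1 = D[K](0) = 10/3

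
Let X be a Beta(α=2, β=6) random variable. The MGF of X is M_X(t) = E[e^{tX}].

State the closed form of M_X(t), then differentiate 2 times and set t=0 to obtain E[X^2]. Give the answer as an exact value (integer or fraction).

M_X(t) = ₁F₁(2; 8; t)
D^2[M](t) = ₁F₁(4; 10; t)/12

E[X^2] = D^2[M](0) = 1/12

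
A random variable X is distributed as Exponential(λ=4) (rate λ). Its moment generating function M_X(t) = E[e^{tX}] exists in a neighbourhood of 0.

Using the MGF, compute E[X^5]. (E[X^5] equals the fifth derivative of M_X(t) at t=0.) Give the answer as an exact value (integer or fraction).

M_X(t) = 4/(4 - t)
dM/dt = 4/(t^2 - 8*t + 16)
d^2M/dt^2 = -8/(t^3 - 12*t^2 + 48*t - 64)
d^3M/dt^3 = 24/(t^4 - 16*t^3 + 96*t^2 - 256*t + 256)
d^4M/dt^4 = -96/(t^5 - 20*t^4 + 160*t^3 - 640*t^2 + 1280*t - 1024)
d^5M/dt^5 = 480/(t^6 - 24*t^5 + 240*t^4 - 1280*t^3 + 3840*t^2 - 6144*t + 4096)

E[X^5] = d^5M/dt^5 |_{t=0} = 15/128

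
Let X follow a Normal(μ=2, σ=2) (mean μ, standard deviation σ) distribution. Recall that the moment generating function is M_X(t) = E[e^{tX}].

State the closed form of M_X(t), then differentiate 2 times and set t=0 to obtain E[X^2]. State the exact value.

E[X^2] = M^(2)(0) = 8

M_X(t) = e^(2*t^2 + 2*t)
M^(2)(t) = 16*t^2*e^(2*t)*e^(2*t^2) + 16*t*e^(2*t)*e^(2*t^2) + 8*e^(2*t)*e^(2*t^2)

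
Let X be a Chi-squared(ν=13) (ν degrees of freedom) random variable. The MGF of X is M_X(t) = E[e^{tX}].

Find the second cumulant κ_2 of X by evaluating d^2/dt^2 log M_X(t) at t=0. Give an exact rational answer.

κ_2 = d^2K/dt^2 |_{t=0} = 26

M_X(t) = (1 - 2*t)^(-13/2)
K_X(t) = log M_X(t) = -13*log(1 - 2*t)/2
dK/dt = -13/(2*t - 1)
d^2K/dt^2 = 26/(4*t^2 - 4*t + 1)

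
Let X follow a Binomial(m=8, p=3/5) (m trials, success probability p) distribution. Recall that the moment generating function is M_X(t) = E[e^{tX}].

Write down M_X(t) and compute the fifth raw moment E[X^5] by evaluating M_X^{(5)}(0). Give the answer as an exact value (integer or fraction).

E[X^5] = D^5[M](0) = 3013392/625

M_X(t) = (3*e^(t)/5 + 2/5)^8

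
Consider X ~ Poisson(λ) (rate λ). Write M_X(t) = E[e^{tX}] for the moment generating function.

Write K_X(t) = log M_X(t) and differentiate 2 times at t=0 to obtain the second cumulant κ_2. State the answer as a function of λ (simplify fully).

M_X(t) = e^(λ*(e^(t) - 1))
K_X(t) = log M_X(t) = λ*(e^(t) - 1)
K′(t) = λ*e^(t)
K′′(t) = λ*e^(t)

κ_2 = K′′(0) = λ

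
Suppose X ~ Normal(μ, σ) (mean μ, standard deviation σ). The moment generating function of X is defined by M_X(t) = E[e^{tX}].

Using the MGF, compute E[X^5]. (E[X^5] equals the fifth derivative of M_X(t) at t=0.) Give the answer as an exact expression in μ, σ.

E[X^5] = M′′′′′(0) = μ*(μ^4 + 10*μ^2*σ^2 + 15*σ^4)

M_X(t) = e^(μ*t + σ^2*t^2/2)
M′(t) = μ*e^(μ*t)*e^(σ^2*t^2/2) + σ^2*t*e^(μ*t)*e^(σ^2*t^2/2)
M′′(t) = μ^2*e^(μ*t)*e^(σ^2*t^2/2) + 2*μ*σ^2*t*e^(μ*t)*e^(σ^2*t^2/2) + σ^4*t^2*e^(μ*t)*e^(σ^2*t^2/2) + σ^2*e^(μ*t)*e^(σ^2*t^2/2)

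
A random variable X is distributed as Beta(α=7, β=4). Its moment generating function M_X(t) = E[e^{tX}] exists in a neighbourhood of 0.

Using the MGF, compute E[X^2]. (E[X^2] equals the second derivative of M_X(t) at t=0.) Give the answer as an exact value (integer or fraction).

E[X^2] = M^(2)(0) = 14/33

M_X(t) = ₁F₁(7; 11; t)
M^(2)(t) = 14*₁F₁(9; 13; t)/33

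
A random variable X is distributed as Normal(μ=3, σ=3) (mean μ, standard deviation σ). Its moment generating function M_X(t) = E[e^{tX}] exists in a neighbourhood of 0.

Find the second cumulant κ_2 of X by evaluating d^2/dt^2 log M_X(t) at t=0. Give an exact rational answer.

M_X(t) = e^(9*t^2/2 + 3*t)
K_X(t) = log M_X(t) = 9*t^2/2 + 3*t
K^(2)(t) = 9

κ_2 = K^(2)(0) = 9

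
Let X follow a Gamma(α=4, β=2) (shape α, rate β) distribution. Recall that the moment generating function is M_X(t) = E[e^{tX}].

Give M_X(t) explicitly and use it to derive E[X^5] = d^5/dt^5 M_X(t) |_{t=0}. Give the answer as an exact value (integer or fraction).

M_X(t) = 16/(2 - t)^4
D^5[M](t) = -107520/(t^9 - 18*t^8 + 144*t^7 - 672*t^6 + 2016*t^5 - 4032*t^4 + 5376*t^3 - 4608*t^2 + 2304*t - 512)

E[X^5] = D^5[M](0) = 210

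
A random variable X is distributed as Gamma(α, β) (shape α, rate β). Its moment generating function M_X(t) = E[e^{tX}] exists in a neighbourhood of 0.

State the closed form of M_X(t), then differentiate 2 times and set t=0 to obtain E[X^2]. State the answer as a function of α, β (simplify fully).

M_X(t) = (β/(β - t))^α
M′(t) = -α*β^α*(1/(β - t))^α/(-β + t)
M′′(t) = (α^2*β^α*(1/(β - t))^α + α*β^α*(1/(β - t))^α)/(β^2 - 2*β*t + t^2)

E[X^2] = M′′(0) = α*(α + 1)/β^2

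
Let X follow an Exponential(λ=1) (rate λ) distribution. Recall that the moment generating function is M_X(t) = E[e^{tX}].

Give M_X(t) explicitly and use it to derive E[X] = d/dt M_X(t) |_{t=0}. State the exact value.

E[X] = dM/dt |_{t=0} = 1

M_X(t) = 1/(1 - t)
dM/dt = 1/(t^2 - 2*t + 1)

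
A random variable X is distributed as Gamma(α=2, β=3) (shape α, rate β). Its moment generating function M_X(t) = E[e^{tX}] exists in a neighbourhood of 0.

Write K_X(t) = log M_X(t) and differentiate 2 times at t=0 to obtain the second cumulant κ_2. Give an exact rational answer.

κ_2 = D^2[K](0) = 2/9

M_X(t) = 9/(3 - t)^2
K_X(t) = log M_X(t) = -2*log(3 - t) + 2*log(3)
D^2[K](t) = 2/(t^2 - 6*t + 9)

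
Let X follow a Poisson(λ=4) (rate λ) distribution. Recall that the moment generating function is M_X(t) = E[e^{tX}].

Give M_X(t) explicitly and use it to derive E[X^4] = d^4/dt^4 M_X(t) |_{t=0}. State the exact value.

E[X^4] = M^(4)(0) = 756

M_X(t) = e^(4*e^(t) - 4)
M^(4)(t) = (256*e^(4*t)*e^(4*e^(t)) + 384*e^(3*t)*e^(4*e^(t)) + 112*e^(2*t)*e^(4*e^(t)) + 4*e^(t)*e^(4*e^(t)))*e^(-4)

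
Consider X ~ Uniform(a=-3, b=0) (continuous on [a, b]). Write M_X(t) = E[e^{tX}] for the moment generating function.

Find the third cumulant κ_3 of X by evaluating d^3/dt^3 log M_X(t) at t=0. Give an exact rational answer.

M_X(t) = (1 - e^(-3*t))/(3*t)
K_X(t) = log M_X(t) = -log(t) + log(1 - e^(-3*t)) - log(3)
D^3[K](t) = (27*t^3*e^(6*t) + 27*t^3*e^(3*t) - 2*e^(9*t) + 6*e^(6*t) - 6*e^(3*t) + 2)/(t^3*e^(9*t) - 3*t^3*e^(6*t) + 3*t^3*e^(3*t) - t^3)

κ_3 = D^3[K](0) = 0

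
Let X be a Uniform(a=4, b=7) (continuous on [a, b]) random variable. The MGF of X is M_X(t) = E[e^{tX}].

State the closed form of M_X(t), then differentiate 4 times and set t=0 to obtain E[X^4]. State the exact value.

E[X^4] = D^4[M](0) = 5261/5

M_X(t) = (e^(7*t) - e^(4*t))/(3*t)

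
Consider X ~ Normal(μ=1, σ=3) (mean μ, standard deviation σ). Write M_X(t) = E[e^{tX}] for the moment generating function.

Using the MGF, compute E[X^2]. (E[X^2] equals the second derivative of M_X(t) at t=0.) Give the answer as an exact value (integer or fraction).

M_X(t) = e^(9*t^2/2 + t)
M′(t) = 9*t*e^(t)*e^(9*t^2/2) + e^(t)*e^(9*t^2/2)
M′′(t) = 81*t^2*e^(t)*e^(9*t^2/2) + 18*t*e^(t)*e^(9*t^2/2) + 10*e^(t)*e^(9*t^2/2)

E[X^2] = M′′(0) = 10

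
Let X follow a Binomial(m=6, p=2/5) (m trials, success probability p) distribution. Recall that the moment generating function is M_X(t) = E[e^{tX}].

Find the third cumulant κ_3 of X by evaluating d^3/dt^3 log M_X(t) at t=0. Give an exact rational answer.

κ_3 = D^3[K](0) = 36/125

M_X(t) = (2*e^(t)/5 + 3/5)^6
K_X(t) = log M_X(t) = 6*log(2*e^(t)/5 + 3/5)
D^3[K](t) = (-72*e^(2*t) + 108*e^(t))/(8*e^(3*t) + 36*e^(2*t) + 54*e^(t) + 27)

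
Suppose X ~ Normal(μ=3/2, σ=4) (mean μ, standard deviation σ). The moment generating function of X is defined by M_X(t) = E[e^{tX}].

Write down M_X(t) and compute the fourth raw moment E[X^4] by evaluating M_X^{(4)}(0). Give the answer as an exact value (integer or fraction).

M_X(t) = e^(8*t^2 + 3*t/2)
dM/dt = 16*t*e^(3*t/2)*e^(8*t^2) + 3*e^(3*t/2)*e^(8*t^2)/2
d^2M/dt^2 = 256*t^2*e^(3*t/2)*e^(8*t^2) + 48*t*e^(3*t/2)*e^(8*t^2) + 73*e^(3*t/2)*e^(8*t^2)/4
d^3M/dt^3 = 4096*t^3*e^(3*t/2)*e^(8*t^2) + 1152*t^2*e^(3*t/2)*e^(8*t^2) + 876*t*e^(3*t/2)*e^(8*t^2) + 603*e^(3*t/2)*e^(8*t^2)/8
d^4M/dt^4 = 65536*t^4*e^(3*t/2)*e^(8*t^2) + 24576*t^3*e^(3*t/2)*e^(8*t^2) + 28032*t^2*e^(3*t/2)*e^(8*t^2) + 4824*t*e^(3*t/2)*e^(8*t^2) + 15825*e^(3*t/2)*e^(8*t^2)/16

E[X^4] = d^4M/dt^4 |_{t=0} = 15825/16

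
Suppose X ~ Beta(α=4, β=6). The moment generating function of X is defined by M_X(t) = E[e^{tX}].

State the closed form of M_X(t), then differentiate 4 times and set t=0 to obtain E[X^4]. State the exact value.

E[X^4] = M′′′′(0) = 7/143

M_X(t) = ₁F₁(4; 10; t)
M′(t) = 2*₁F₁(5; 11; t)/5
M′′(t) = 2*₁F₁(6; 12; t)/11
M′′′(t) = ₁F₁(7; 13; t)/11
M′′′′(t) = 7*₁F₁(8; 14; t)/143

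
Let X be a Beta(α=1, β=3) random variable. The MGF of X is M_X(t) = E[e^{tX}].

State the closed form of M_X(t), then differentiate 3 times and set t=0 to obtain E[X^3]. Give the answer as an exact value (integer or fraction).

E[X^3] = M′′′(0) = 1/20

M_X(t) = ₁F₁(1; 4; t)
M′(t) = ₁F₁(2; 5; t)/4
M′′(t) = ₁F₁(3; 6; t)/10
M′′′(t) = ₁F₁(4; 7; t)/20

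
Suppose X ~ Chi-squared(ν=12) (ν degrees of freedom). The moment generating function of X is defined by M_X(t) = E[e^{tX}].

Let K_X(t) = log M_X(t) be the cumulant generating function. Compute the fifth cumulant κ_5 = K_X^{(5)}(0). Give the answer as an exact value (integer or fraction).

M_X(t) = (1 - 2*t)^(-6)
K_X(t) = log M_X(t) = -6*log(1 - 2*t)
K^(5)(t) = -4608/(32*t^5 - 80*t^4 + 80*t^3 - 40*t^2 + 10*t - 1)

κ_5 = K^(5)(0) = 4608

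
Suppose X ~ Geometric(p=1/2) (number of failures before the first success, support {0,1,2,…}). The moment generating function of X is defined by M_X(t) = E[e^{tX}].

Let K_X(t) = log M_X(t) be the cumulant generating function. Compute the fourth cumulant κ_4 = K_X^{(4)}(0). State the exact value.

M_X(t) = 1/(2*(1 - e^(t)/2))
K_X(t) = log M_X(t) = -log(1 - e^(t)/2) - log(2)
D^4[K](t) = (2*e^(3*t) + 16*e^(2*t) + 8*e^(t))/(e^(4*t) - 8*e^(3*t) + 24*e^(2*t) - 32*e^(t) + 16)

κ_4 = D^4[K](0) = 26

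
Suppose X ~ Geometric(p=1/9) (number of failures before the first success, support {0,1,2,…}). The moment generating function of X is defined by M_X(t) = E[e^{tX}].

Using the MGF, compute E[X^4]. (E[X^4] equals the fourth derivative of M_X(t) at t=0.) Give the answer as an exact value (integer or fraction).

E[X^4] = d^4M/dt^4 |_{t=0} = 117640

M_X(t) = 1/(9*(1 - 8*e^(t)/9))
dM/dt = 8*e^(t)/(64*e^(2*t) - 144*e^(t) + 81)
d^2M/dt^2 = (-64*e^(2*t) - 72*e^(t))/(512*e^(3*t) - 1728*e^(2*t) + 1944*e^(t) - 729)
d^3M/dt^3 = (512*e^(3*t) + 2304*e^(2*t) + 648*e^(t))/(4096*e^(4*t) - 18432*e^(3*t) + 31104*e^(2*t) - 23328*e^(t) + 6561)
d^4M/dt^4 = (-4096*e^(4*t) - 50688*e^(3*t) - 57024*e^(2*t) - 5832*e^(t))/(32768*e^(5*t) - 184320*e^(4*t) + 414720*e^(3*t) - 466560*e^(2*t) + 262440*e^(t) - 59049)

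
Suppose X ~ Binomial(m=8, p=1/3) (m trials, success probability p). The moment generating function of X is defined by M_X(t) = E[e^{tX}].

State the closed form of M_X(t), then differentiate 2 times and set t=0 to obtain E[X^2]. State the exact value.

M_X(t) = (e^(t)/3 + 2/3)^8
M′(t) = 8*e^(8*t)/6561 + 112*e^(7*t)/6561 + 224*e^(6*t)/2187 + 2240*e^(5*t)/6561 + 4480*e^(4*t)/6561 + 1792*e^(3*t)/2187 + 3584*e^(2*t)/6561 + 1024*e^(t)/6561
M′′(t) = 64*e^(8*t)/6561 + 784*e^(7*t)/6561 + 448*e^(6*t)/729 + 11200*e^(5*t)/6561 + 17920*e^(4*t)/6561 + 1792*e^(3*t)/729 + 7168*e^(2*t)/6561 + 1024*e^(t)/6561

E[X^2] = M′′(0) = 80/9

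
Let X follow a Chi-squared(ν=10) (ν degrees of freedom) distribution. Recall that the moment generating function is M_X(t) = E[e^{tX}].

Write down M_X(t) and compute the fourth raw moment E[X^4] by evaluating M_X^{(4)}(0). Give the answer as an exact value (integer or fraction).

E[X^4] = M′′′′(0) = 26880

M_X(t) = (1 - 2*t)^(-5)
M′(t) = 10/(64*t^6 - 192*t^5 + 240*t^4 - 160*t^3 + 60*t^2 - 12*t + 1)
M′′(t) = -120/(128*t^7 - 448*t^6 + 672*t^5 - 560*t^4 + 280*t^3 - 84*t^2 + 14*t - 1)
M′′′(t) = 1680/(256*t^8 - 1024*t^7 + 1792*t^6 - 1792*t^5 + 1120*t^4 - 448*t^3 + 112*t^2 - 16*t + 1)
M′′′′(t) = -26880/(512*t^9 - 2304*t^8 + 4608*t^7 - 5376*t^6 + 4032*t^5 - 2016*t^4 + 672*t^3 - 144*t^2 + 18*t - 1)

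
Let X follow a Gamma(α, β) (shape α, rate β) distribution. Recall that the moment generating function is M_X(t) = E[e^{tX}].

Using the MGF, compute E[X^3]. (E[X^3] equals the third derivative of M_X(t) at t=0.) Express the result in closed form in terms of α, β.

E[X^3] = D^3[M](0) = α*(α^2 + 3*α + 2)/β^3

M_X(t) = (β/(β - t))^α
D^3[M](t) = (-α^3*β^α*(1/(β - t))^α - 3*α^2*β^α*(1/(β - t))^α - 2*α*β^α*(1/(β - t))^α)/(-β^3 + 3*β^2*t - 3*β*t^2 + t^3)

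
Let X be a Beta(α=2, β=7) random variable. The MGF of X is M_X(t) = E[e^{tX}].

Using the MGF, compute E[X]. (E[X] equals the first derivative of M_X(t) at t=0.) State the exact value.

E[X] = M′(0) = 2/9

M_X(t) = ₁F₁(2; 9; t)
M′(t) = 2*₁F₁(3; 10; t)/9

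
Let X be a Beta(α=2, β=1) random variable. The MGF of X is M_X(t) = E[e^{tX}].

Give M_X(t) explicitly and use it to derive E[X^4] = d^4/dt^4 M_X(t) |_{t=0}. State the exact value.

M_X(t) = ₁F₁(2; 3; t)
D^4[M](t) = ₁F₁(6; 7; t)/3

E[X^4] = D^4[M](0) = 1/3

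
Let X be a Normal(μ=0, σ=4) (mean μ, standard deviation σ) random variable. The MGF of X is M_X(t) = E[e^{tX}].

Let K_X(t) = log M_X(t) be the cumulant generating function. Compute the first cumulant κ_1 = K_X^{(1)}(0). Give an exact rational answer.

M_X(t) = e^(8*t^2)
K_X(t) = log M_X(t) = 8*t^2
dK/dt = 16*t

κ_1 = dK/dt |_{t=0} = 0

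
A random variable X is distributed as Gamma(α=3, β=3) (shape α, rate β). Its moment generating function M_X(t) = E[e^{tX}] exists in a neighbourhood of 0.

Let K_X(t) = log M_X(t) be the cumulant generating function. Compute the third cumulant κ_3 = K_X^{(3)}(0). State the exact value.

M_X(t) = 27/(3 - t)^3
K_X(t) = log M_X(t) = -3*log(3 - t) + 3*log(3)
dK/dt = -3/(t - 3)
d^2K/dt^2 = 3/(t^2 - 6*t + 9)
d^3K/dt^3 = -6/(t^3 - 9*t^2 + 27*t - 27)

κ_3 = d^3K/dt^3 |_{t=0} = 2/9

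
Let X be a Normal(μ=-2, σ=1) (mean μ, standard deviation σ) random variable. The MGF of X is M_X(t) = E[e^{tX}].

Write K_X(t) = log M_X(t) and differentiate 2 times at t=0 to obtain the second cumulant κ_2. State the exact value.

κ_2 = K^(2)(0) = 1

M_X(t) = e^(t^2/2 - 2*t)
K_X(t) = log M_X(t) = t^2/2 - 2*t
K^(2)(t) = 1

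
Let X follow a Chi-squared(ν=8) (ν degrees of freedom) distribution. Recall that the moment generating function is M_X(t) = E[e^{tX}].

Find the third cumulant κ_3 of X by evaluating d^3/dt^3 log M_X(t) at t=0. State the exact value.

κ_3 = K^(3)(0) = 64

M_X(t) = (1 - 2*t)^(-4)
K_X(t) = log M_X(t) = -4*log(1 - 2*t)
K^(3)(t) = -64/(8*t^3 - 12*t^2 + 6*t - 1)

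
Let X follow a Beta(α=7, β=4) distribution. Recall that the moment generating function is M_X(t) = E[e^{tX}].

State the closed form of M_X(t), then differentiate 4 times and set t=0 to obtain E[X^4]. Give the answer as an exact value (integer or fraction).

E[X^4] = d^4M/dt^4 |_{t=0} = 30/143

M_X(t) = ₁F₁(7; 11; t)
dM/dt = 7*₁F₁(8; 12; t)/11
d^2M/dt^2 = 14*₁F₁(9; 13; t)/33
d^3M/dt^3 = 42*₁F₁(10; 14; t)/143
d^4M/dt^4 = 30*₁F₁(11; 15; t)/143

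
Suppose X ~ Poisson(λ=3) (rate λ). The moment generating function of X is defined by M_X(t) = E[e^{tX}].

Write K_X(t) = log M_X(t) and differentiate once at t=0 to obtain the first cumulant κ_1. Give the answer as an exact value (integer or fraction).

κ_1 = dK/dt |_{t=0} = 3

M_X(t) = e^(3*e^(t) - 3)
K_X(t) = log M_X(t) = 3*e^(t) - 3
dK/dt = 3*e^(t)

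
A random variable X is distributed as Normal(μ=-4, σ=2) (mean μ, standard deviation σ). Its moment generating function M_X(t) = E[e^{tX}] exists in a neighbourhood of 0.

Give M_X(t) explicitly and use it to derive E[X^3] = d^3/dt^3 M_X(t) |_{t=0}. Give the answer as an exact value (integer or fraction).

M_X(t) = e^(2*t^2 - 4*t)
M′(t) = 4*t*e^(-4*t)*e^(2*t^2) - 4*e^(-4*t)*e^(2*t^2)
M′′(t) = (16*t^2*e^(2*t^2) - 32*t*e^(2*t^2) + 20*e^(2*t^2))*e^(-4*t)
M′′′(t) = (64*t^3*e^(2*t^2) - 192*t^2*e^(2*t^2) + 240*t*e^(2*t^2) - 112*e^(2*t^2))*e^(-4*t)

E[X^3] = M′′′(0) = -112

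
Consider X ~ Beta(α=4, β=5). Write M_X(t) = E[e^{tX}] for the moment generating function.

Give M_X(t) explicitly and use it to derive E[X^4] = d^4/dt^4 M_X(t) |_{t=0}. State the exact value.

E[X^4] = M′′′′(0) = 7/99

M_X(t) = ₁F₁(4; 9; t)
M′(t) = 4*₁F₁(5; 10; t)/9
M′′(t) = 2*₁F₁(6; 11; t)/9
M′′′(t) = 4*₁F₁(7; 12; t)/33
M′′′′(t) = 7*₁F₁(8; 13; t)/99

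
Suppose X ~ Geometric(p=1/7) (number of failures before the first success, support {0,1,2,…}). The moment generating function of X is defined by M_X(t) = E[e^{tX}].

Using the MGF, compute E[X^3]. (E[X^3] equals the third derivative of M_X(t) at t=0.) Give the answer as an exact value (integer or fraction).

M_X(t) = 1/(7*(1 - 6*e^(t)/7))
dM/dt = 6*e^(t)/(36*e^(2*t) - 84*e^(t) + 49)
d^2M/dt^2 = (-36*e^(2*t) - 42*e^(t))/(216*e^(3*t) - 756*e^(2*t) + 882*e^(t) - 343)
d^3M/dt^3 = (216*e^(3*t) + 1008*e^(2*t) + 294*e^(t))/(1296*e^(4*t) - 6048*e^(3*t) + 10584*e^(2*t) - 8232*e^(t) + 2401)

E[X^3] = d^3M/dt^3 |_{t=0} = 1518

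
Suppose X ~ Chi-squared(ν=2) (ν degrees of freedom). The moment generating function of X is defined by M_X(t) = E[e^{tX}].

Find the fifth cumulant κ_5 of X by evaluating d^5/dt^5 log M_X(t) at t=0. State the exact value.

κ_5 = D^5[K](0) = 768

M_X(t) = 1/(1 - 2*t)
K_X(t) = log M_X(t) = -log(1 - 2*t)
D^5[K](t) = -768/(32*t^5 - 80*t^4 + 80*t^3 - 40*t^2 + 10*t - 1)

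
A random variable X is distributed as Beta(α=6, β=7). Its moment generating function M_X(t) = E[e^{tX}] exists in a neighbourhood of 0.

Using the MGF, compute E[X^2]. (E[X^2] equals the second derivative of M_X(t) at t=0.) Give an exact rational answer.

M_X(t) = ₁F₁(6; 13; t)
dM/dt = 6*₁F₁(7; 14; t)/13
d^2M/dt^2 = 3*₁F₁(8; 15; t)/13

E[X^2] = d^2M/dt^2 |_{t=0} = 3/13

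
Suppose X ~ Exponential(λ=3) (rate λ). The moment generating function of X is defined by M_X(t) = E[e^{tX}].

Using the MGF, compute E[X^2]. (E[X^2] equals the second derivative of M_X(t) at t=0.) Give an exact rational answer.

M_X(t) = 3/(3 - t)
dM/dt = 3/(t^2 - 6*t + 9)
d^2M/dt^2 = -6/(t^3 - 9*t^2 + 27*t - 27)

E[X^2] = d^2M/dt^2 |_{t=0} = 2/9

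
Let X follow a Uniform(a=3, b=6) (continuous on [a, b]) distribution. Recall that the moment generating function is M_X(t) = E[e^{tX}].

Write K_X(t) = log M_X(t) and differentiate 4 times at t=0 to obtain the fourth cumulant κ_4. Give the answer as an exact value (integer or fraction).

M_X(t) = (e^(6*t) - e^(3*t))/(3*t)
K_X(t) = log M_X(t) = -log(t) + log(e^(6*t) - e^(3*t)) - log(3)
dK/dt = (6*t*e^(3*t) - 3*t - e^(3*t) + 1)/(t*e^(3*t) - t)
d^2K/dt^2 = (-9*t^2*e^(3*t) + e^(6*t) - 2*e^(3*t) + 1)/(t^2*e^(6*t) - 2*t^2*e^(3*t) + t^2)
d^3K/dt^3 = (27*t^3*e^(6*t) + 27*t^3*e^(3*t) - 2*e^(9*t) + 6*e^(6*t) - 6*e^(3*t) + 2)/(t^3*e^(9*t) - 3*t^3*e^(6*t) + 3*t^3*e^(3*t) - t^3)

κ_4 = d^4K/dt^4 |_{t=0} = -27/40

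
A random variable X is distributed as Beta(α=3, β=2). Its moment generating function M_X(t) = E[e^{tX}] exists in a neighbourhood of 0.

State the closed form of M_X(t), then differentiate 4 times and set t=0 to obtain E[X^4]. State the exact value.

M_X(t) = ₁F₁(3; 5; t)
M^(4)(t) = 3*₁F₁(7; 9; t)/14

E[X^4] = M^(4)(0) = 3/14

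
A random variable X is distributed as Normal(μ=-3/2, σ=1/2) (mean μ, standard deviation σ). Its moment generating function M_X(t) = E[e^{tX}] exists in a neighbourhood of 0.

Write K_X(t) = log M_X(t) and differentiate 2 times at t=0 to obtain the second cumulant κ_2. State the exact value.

M_X(t) = e^(t^2/8 - 3*t/2)
K_X(t) = log M_X(t) = t^2/8 - 3*t/2
dK/dt = t/4 - 3/2
d^2K/dt^2 = 1/4

κ_2 = d^2K/dt^2 |_{t=0} = 1/4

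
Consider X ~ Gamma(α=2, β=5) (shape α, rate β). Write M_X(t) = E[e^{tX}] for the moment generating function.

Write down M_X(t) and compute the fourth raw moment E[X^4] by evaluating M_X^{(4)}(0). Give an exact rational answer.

E[X^4] = M′′′′(0) = 24/125

M_X(t) = 25/(5 - t)^2
M′(t) = -50/(t^3 - 15*t^2 + 75*t - 125)
M′′(t) = 150/(t^4 - 20*t^3 + 150*t^2 - 500*t + 625)
M′′′(t) = -600/(t^5 - 25*t^4 + 250*t^3 - 1250*t^2 + 3125*t - 3125)
M′′′′(t) = 3000/(t^6 - 30*t^5 + 375*t^4 - 2500*t^3 + 9375*t^2 - 18750*t + 15625)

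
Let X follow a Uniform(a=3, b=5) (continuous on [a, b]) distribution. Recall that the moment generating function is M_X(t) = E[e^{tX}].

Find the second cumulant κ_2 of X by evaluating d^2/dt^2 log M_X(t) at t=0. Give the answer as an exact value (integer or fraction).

M_X(t) = (e^(5*t) - e^(3*t))/(2*t)
K_X(t) = log M_X(t) = -log(t) + log(e^(5*t) - e^(3*t)) - log(2)
K′(t) = (5*t*e^(2*t) - 3*t - e^(2*t) + 1)/(t*e^(2*t) - t)
K′′(t) = (-4*t^2*e^(2*t) + e^(4*t) - 2*e^(2*t) + 1)/(t^2*e^(4*t) - 2*t^2*e^(2*t) + t^2)

κ_2 = K′′(0) = 1/3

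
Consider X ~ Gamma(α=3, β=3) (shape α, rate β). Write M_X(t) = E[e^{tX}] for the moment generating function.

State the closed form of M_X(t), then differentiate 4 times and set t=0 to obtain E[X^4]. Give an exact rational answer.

M_X(t) = 27/(3 - t)^3
M^(4)(t) = -9720/(t^7 - 21*t^6 + 189*t^5 - 945*t^4 + 2835*t^3 - 5103*t^2 + 5103*t - 2187)

E[X^4] = M^(4)(0) = 40/9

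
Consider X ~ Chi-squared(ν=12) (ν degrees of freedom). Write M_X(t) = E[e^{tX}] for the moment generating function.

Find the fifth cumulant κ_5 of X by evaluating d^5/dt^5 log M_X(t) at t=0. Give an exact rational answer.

κ_5 = K′′′′′(0) = 4608

M_X(t) = (1 - 2*t)^(-6)
K_X(t) = log M_X(t) = -6*log(1 - 2*t)
K′(t) = -12/(2*t - 1)
K′′(t) = 24/(4*t^2 - 4*t + 1)
K′′′(t) = -96/(8*t^3 - 12*t^2 + 6*t - 1)
K′′′′(t) = 576/(16*t^4 - 32*t^3 + 24*t^2 - 8*t + 1)
K′′′′′(t) = -4608/(32*t^5 - 80*t^4 + 80*t^3 - 40*t^2 + 10*t - 1)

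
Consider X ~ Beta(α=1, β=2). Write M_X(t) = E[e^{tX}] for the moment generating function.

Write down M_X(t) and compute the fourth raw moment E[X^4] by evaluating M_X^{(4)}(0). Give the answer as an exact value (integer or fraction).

E[X^4] = M′′′′(0) = 1/15

M_X(t) = ₁F₁(1; 3; t)
M′(t) = ₁F₁(2; 4; t)/3
M′′(t) = ₁F₁(3; 5; t)/6
M′′′(t) = ₁F₁(4; 6; t)/10
M′′′′(t) = ₁F₁(5; 7; t)/15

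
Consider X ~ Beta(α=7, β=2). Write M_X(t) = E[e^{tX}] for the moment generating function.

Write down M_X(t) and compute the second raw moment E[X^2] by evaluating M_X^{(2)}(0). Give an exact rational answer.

E[X^2] = d^2M/dt^2 |_{t=0} = 28/45

M_X(t) = ₁F₁(7; 9; t)
dM/dt = 7*₁F₁(8; 10; t)/9
d^2M/dt^2 = 28*₁F₁(9; 11; t)/45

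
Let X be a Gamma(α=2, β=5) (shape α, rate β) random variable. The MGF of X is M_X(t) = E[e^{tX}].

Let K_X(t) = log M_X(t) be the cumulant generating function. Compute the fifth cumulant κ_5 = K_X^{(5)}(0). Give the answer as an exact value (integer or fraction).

κ_5 = d^5K/dt^5 |_{t=0} = 48/3125

M_X(t) = 25/(5 - t)^2
K_X(t) = log M_X(t) = -2*log(5 - t) + 2*log(5)
dK/dt = -2/(t - 5)
d^2K/dt^2 = 2/(t^2 - 10*t + 25)
d^3K/dt^3 = -4/(t^3 - 15*t^2 + 75*t - 125)
d^4K/dt^4 = 12/(t^4 - 20*t^3 + 150*t^2 - 500*t + 625)
d^5K/dt^5 = -48/(t^5 - 25*t^4 + 250*t^3 - 1250*t^2 + 3125*t - 3125)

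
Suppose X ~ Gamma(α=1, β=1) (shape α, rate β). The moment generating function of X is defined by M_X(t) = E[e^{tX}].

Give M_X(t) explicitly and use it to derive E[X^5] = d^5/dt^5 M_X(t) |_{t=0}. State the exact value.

E[X^5] = M^(5)(0) = 120

M_X(t) = 1/(1 - t)
M^(5)(t) = 120/(t^6 - 6*t^5 + 15*t^4 - 20*t^3 + 15*t^2 - 6*t + 1)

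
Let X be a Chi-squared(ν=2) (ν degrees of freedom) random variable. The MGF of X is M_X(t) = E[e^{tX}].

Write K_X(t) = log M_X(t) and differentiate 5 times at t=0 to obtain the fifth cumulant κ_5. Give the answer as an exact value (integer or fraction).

κ_5 = D^5[K](0) = 768

M_X(t) = 1/(1 - 2*t)
K_X(t) = log M_X(t) = -log(1 - 2*t)
D^5[K](t) = -768/(32*t^5 - 80*t^4 + 80*t^3 - 40*t^2 + 10*t - 1)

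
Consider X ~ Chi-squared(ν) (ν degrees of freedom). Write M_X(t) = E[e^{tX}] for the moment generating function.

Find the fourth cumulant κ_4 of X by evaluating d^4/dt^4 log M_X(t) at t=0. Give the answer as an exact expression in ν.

M_X(t) = (1 - 2*t)^(-ν/2)
K_X(t) = log M_X(t) = -ν*log(1 - 2*t)/2
K′(t) = -ν/(2*t - 1)
K′′(t) = 2*ν/(4*t^2 - 4*t + 1)
K′′′(t) = -8*ν/(8*t^3 - 12*t^2 + 6*t - 1)
K′′′′(t) = 48*ν/(16*t^4 - 32*t^3 + 24*t^2 - 8*t + 1)

κ_4 = K′′′′(0) = 48*ν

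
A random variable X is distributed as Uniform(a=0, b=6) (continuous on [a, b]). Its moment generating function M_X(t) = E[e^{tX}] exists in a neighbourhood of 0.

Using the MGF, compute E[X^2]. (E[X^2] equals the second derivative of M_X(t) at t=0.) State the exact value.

M_X(t) = (e^(6*t) - 1)/(6*t)
M^(2)(t) = (18*t^2*e^(6*t) - 6*t*e^(6*t) + e^(6*t) - 1)/(3*t^3)

E[X^2] = M^(2)(0) = 12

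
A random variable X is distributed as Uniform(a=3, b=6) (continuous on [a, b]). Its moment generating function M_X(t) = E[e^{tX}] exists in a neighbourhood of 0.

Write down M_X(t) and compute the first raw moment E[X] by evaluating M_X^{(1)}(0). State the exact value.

M_X(t) = (e^(6*t) - e^(3*t))/(3*t)
dM/dt = (6*t*e^(6*t) - 3*t*e^(3*t) - e^(6*t) + e^(3*t))/(3*t^2)

E[X] = dM/dt |_{t=0} = 9/2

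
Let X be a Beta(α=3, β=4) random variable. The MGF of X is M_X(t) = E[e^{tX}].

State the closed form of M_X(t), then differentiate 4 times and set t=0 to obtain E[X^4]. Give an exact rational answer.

E[X^4] = D^4[M](0) = 1/14

M_X(t) = ₁F₁(3; 7; t)
D^4[M](t) = ₁F₁(7; 11; t)/14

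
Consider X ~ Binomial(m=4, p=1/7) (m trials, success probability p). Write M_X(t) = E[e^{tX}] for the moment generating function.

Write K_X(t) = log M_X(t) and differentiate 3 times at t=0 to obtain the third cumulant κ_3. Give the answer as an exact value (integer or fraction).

κ_3 = D^3[K](0) = 120/343

M_X(t) = (e^(t)/7 + 6/7)^4
K_X(t) = log M_X(t) = 4*log(e^(t)/7 + 6/7)
D^3[K](t) = (-24*e^(2*t) + 144*e^(t))/(e^(3*t) + 18*e^(2*t) + 108*e^(t) + 216)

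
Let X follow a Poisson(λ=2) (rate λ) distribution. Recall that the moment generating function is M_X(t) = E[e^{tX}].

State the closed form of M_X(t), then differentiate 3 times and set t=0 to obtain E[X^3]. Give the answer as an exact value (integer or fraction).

E[X^3] = M′′′(0) = 22

M_X(t) = e^(2*e^(t) - 2)
M′(t) = 2*e^(-2)*e^(t)*e^(2*e^(t))
M′′(t) = (4*e^(2*t)*e^(2*e^(t)) + 2*e^(t)*e^(2*e^(t)))*e^(-2)
M′′′(t) = (8*e^(3*t)*e^(2*e^(t)) + 12*e^(2*t)*e^(2*e^(t)) + 2*e^(t)*e^(2*e^(t)))*e^(-2)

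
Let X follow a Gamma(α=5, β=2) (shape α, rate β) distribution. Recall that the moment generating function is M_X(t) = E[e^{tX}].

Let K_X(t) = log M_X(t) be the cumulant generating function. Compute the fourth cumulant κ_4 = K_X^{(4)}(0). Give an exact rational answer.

M_X(t) = 32/(2 - t)^5
K_X(t) = log M_X(t) = -5*log(2 - t) + 5*log(2)
D^4[K](t) = 30/(t^4 - 8*t^3 + 24*t^2 - 32*t + 16)

κ_4 = D^4[K](0) = 15/8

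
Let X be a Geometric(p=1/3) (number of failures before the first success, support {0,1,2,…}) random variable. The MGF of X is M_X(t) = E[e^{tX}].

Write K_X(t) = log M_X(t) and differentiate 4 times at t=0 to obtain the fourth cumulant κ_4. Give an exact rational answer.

M_X(t) = 1/(3*(1 - 2*e^(t)/3))
K_X(t) = log M_X(t) = -log(1 - 2*e^(t)/3) - log(3)
dK/dt = -2*e^(t)/(2*e^(t) - 3)
d^2K/dt^2 = 6*e^(t)/(4*e^(2*t) - 12*e^(t) + 9)
d^3K/dt^3 = (-12*e^(2*t) - 18*e^(t))/(8*e^(3*t) - 36*e^(2*t) + 54*e^(t) - 27)
d^4K/dt^4 = (24*e^(3*t) + 144*e^(2*t) + 54*e^(t))/(16*e^(4*t) - 96*e^(3*t) + 216*e^(2*t) - 216*e^(t) + 81)

κ_4 = d^4K/dt^4 |_{t=0} = 222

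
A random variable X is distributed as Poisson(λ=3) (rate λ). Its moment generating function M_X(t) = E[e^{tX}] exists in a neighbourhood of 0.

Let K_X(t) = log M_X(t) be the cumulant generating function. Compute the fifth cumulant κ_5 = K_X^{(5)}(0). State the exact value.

κ_5 = d^5K/dt^5 |_{t=0} = 3

M_X(t) = e^(3*e^(t) - 3)
K_X(t) = log M_X(t) = 3*e^(t) - 3
dK/dt = 3*e^(t)
d^2K/dt^2 = 3*e^(t)
d^3K/dt^3 = 3*e^(t)
d^4K/dt^4 = 3*e^(t)
d^5K/dt^5 = 3*e^(t)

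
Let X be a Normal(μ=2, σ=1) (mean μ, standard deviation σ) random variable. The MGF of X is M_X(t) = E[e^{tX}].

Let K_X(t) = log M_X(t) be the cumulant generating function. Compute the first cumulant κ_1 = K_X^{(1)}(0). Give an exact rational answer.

κ_1 = K′(0) = 2

M_X(t) = e^(t^2/2 + 2*t)
K_X(t) = log M_X(t) = t^2/2 + 2*t
K′(t) = t + 2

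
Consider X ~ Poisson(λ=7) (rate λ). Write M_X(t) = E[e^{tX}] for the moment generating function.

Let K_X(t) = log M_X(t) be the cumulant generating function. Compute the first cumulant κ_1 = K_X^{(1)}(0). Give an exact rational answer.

M_X(t) = e^(7*e^(t) - 7)
K_X(t) = log M_X(t) = 7*e^(t) - 7
K^(1)(t) = 7*e^(t)

κ_1 = K^(1)(0) = 7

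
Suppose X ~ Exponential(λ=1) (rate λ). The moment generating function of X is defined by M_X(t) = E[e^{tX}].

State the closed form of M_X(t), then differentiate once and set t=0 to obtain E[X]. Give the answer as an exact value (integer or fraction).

E[X] = dM/dt |_{t=0} = 1

M_X(t) = 1/(1 - t)
dM/dt = 1/(t^2 - 2*t + 1)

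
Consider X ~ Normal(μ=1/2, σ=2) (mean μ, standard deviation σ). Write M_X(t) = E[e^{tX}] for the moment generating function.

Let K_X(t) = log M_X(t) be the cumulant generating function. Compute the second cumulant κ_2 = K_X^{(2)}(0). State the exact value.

M_X(t) = e^(2*t^2 + t/2)
K_X(t) = log M_X(t) = 2*t^2 + t/2
D^2[K](t) = 4

κ_2 = D^2[K](0) = 4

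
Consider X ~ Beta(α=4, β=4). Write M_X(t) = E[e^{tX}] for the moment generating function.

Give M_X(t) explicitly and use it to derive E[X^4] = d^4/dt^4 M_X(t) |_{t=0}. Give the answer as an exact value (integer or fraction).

E[X^4] = M^(4)(0) = 7/66

M_X(t) = ₁F₁(4; 8; t)
M^(4)(t) = 7*₁F₁(8; 12; t)/66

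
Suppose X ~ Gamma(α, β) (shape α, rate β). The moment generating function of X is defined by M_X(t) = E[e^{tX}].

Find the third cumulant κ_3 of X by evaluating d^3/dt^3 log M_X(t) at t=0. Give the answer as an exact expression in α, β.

κ_3 = K′′′(0) = 2*α/β^3

M_X(t) = (β/(β - t))^α
K_X(t) = log M_X(t) = α*(log(β) - log(β - t))
K′(t) = -α/(-β + t)
K′′(t) = α/(β^2 - 2*β*t + t^2)
K′′′(t) = -2*α/(-β^3 + 3*β^2*t - 3*β*t^2 + t^3)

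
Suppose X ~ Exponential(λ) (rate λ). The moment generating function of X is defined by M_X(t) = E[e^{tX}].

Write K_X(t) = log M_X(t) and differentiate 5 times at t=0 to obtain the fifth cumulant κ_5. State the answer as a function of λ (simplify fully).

M_X(t) = λ/(λ - t)
K_X(t) = log M_X(t) = log(λ) - log(λ - t)
K′(t) = -1/(-λ + t)
K′′(t) = 1/(λ^2 - 2*λ*t + t^2)
K′′′(t) = -2/(-λ^3 + 3*λ^2*t - 3*λ*t^2 + t^3)
K′′′′(t) = 6/(λ^4 - 4*λ^3*t + 6*λ^2*t^2 - 4*λ*t^3 + t^4)
K′′′′′(t) = -24/(-λ^5 + 5*λ^4*t - 10*λ^3*t^2 + 10*λ^2*t^3 - 5*λ*t^4 + t^5)

κ_5 = K′′′′′(0) = 24/λ^5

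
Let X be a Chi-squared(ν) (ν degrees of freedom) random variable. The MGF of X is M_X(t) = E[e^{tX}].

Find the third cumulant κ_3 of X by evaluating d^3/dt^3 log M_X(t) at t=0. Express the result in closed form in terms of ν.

κ_3 = K^(3)(0) = 8*ν

M_X(t) = (1 - 2*t)^(-ν/2)
K_X(t) = log M_X(t) = -ν*log(1 - 2*t)/2
K^(3)(t) = -8*ν/(8*t^3 - 12*t^2 + 6*t - 1)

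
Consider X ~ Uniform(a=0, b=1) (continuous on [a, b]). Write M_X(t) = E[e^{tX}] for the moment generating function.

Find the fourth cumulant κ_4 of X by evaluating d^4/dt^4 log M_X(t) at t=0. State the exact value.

κ_4 = D^4[K](0) = -1/120

M_X(t) = (e^(t) - 1)/t
K_X(t) = log M_X(t) = -log(t) + log(e^(t) - 1)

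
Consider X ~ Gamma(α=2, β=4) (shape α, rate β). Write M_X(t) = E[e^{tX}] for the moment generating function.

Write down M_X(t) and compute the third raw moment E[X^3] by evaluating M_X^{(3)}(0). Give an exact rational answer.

M_X(t) = 16/(4 - t)^2
D^3[M](t) = -384/(t^5 - 20*t^4 + 160*t^3 - 640*t^2 + 1280*t - 1024)

E[X^3] = D^3[M](0) = 3/8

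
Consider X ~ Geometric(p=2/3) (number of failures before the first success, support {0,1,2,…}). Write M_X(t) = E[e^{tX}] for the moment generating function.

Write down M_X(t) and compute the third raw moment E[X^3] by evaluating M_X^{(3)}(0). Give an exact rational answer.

M_X(t) = 2/(3*(1 - e^(t)/3))
dM/dt = 2*e^(t)/(e^(2*t) - 6*e^(t) + 9)
d^2M/dt^2 = (-2*e^(2*t) - 6*e^(t))/(e^(3*t) - 9*e^(2*t) + 27*e^(t) - 27)
d^3M/dt^3 = (2*e^(3*t) + 24*e^(2*t) + 18*e^(t))/(e^(4*t) - 12*e^(3*t) + 54*e^(2*t) - 108*e^(t) + 81)

E[X^3] = d^3M/dt^3 |_{t=0} = 11/4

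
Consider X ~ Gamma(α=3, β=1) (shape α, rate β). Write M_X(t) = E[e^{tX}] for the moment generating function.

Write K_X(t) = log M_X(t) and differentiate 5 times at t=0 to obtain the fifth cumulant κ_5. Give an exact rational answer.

M_X(t) = (1 - t)^(-3)
K_X(t) = log M_X(t) = -3*log(1 - t)
K^(5)(t) = -72/(t^5 - 5*t^4 + 10*t^3 - 10*t^2 + 5*t - 1)

κ_5 = K^(5)(0) = 72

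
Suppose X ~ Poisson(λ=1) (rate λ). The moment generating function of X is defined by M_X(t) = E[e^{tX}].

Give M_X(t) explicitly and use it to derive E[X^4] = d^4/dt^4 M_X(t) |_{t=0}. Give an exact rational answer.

M_X(t) = e^(e^(t) - 1)
M′(t) = e^(-1)*e^(t)*e^(e^(t))
M′′(t) = (e^(2*t)*e^(e^(t)) + e^(t)*e^(e^(t)))*e^(-1)
M′′′(t) = (e^(3*t)*e^(e^(t)) + 3*e^(2*t)*e^(e^(t)) + e^(t)*e^(e^(t)))*e^(-1)
M′′′′(t) = (e^(4*t)*e^(e^(t)) + 6*e^(3*t)*e^(e^(t)) + 7*e^(2*t)*e^(e^(t)) + e^(t)*e^(e^(t)))*e^(-1)

E[X^4] = M′′′′(0) = 15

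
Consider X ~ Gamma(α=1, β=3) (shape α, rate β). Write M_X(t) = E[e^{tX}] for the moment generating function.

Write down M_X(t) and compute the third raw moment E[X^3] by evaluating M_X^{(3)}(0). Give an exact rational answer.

E[X^3] = D^3[M](0) = 2/9

M_X(t) = 3/(3 - t)
D^3[M](t) = 18/(t^4 - 12*t^3 + 54*t^2 - 108*t + 81)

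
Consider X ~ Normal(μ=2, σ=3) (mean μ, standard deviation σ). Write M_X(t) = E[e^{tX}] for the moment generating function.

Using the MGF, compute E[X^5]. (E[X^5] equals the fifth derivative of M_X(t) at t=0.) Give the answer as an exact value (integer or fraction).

E[X^5] = d^5M/dt^5 |_{t=0} = 3182

M_X(t) = e^(9*t^2/2 + 2*t)
dM/dt = 9*t*e^(2*t)*e^(9*t^2/2) + 2*e^(2*t)*e^(9*t^2/2)
d^2M/dt^2 = 81*t^2*e^(2*t)*e^(9*t^2/2) + 36*t*e^(2*t)*e^(9*t^2/2) + 13*e^(2*t)*e^(9*t^2/2)
d^3M/dt^3 = 729*t^3*e^(2*t)*e^(9*t^2/2) + 486*t^2*e^(2*t)*e^(9*t^2/2) + 351*t*e^(2*t)*e^(9*t^2/2) + 62*e^(2*t)*e^(9*t^2/2)
d^4M/dt^4 = 6561*t^4*e^(2*t)*e^(9*t^2/2) + 5832*t^3*e^(2*t)*e^(9*t^2/2) + 6318*t^2*e^(2*t)*e^(9*t^2/2) + 2232*t*e^(2*t)*e^(9*t^2/2) + 475*e^(2*t)*e^(9*t^2/2)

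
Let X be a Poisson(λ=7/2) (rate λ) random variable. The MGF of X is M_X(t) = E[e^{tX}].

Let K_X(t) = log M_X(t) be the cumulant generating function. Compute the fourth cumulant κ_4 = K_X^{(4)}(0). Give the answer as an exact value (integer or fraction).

M_X(t) = e^(7*e^(t)/2 - 7/2)
K_X(t) = log M_X(t) = 7*e^(t)/2 - 7/2
K′(t) = 7*e^(t)/2
K′′(t) = 7*e^(t)/2
K′′′(t) = 7*e^(t)/2
K′′′′(t) = 7*e^(t)/2

κ_4 = K′′′′(0) = 7/2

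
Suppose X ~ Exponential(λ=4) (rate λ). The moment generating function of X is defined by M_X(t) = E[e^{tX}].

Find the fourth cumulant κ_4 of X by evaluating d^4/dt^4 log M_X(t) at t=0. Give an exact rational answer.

κ_4 = K′′′′(0) = 3/128

M_X(t) = 4/(4 - t)
K_X(t) = log M_X(t) = -log(4 - t) + 2*log(2)
K′(t) = -1/(t - 4)
K′′(t) = 1/(t^2 - 8*t + 16)
K′′′(t) = -2/(t^3 - 12*t^2 + 48*t - 64)
K′′′′(t) = 6/(t^4 - 16*t^3 + 96*t^2 - 256*t + 256)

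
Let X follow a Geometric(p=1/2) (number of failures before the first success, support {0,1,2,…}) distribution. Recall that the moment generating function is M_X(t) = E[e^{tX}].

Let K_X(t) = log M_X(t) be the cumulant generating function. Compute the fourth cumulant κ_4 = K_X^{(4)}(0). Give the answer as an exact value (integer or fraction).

κ_4 = d^4K/dt^4 |_{t=0} = 26

M_X(t) = 1/(2*(1 - e^(t)/2))
K_X(t) = log M_X(t) = -log(1 - e^(t)/2) - log(2)
dK/dt = -e^(t)/(e^(t) - 2)
d^2K/dt^2 = 2*e^(t)/(e^(2*t) - 4*e^(t) + 4)
d^3K/dt^3 = (-2*e^(2*t) - 4*e^(t))/(e^(3*t) - 6*e^(2*t) + 12*e^(t) - 8)
d^4K/dt^4 = (2*e^(3*t) + 16*e^(2*t) + 8*e^(t))/(e^(4*t) - 8*e^(3*t) + 24*e^(2*t) - 32*e^(t) + 16)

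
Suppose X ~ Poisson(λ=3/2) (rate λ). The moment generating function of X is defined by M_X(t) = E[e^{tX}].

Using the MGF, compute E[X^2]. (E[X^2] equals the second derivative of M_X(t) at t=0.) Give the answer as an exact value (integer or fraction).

M_X(t) = e^(3*e^(t)/2 - 3/2)
dM/dt = 3*e^(-3/2)*e^(t)*e^(3*e^(t)/2)/2
d^2M/dt^2 = (9*e^(2*t)*e^(3*e^(t)/2) + 6*e^(t)*e^(3*e^(t)/2))*e^(-3/2)/4

E[X^2] = d^2M/dt^2 |_{t=0} = 15/4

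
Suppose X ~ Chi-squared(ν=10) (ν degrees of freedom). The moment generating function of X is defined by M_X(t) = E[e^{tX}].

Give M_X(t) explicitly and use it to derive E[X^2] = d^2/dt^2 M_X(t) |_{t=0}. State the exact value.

E[X^2] = M^(2)(0) = 120

M_X(t) = (1 - 2*t)^(-5)
M^(2)(t) = -120/(128*t^7 - 448*t^6 + 672*t^5 - 560*t^4 + 280*t^3 - 84*t^2 + 14*t - 1)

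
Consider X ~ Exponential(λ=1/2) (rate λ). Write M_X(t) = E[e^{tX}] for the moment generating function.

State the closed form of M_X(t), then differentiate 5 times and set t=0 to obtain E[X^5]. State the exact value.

E[X^5] = D^5[M](0) = 3840

M_X(t) = 1/(2*(1/2 - t))
D^5[M](t) = 3840/(64*t^6 - 192*t^5 + 240*t^4 - 160*t^3 + 60*t^2 - 12*t + 1)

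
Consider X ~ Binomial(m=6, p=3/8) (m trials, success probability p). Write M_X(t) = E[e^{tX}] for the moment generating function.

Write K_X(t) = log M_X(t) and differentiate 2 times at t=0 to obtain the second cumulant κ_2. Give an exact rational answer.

κ_2 = D^2[K](0) = 45/32

M_X(t) = (3*e^(t)/8 + 5/8)^6
K_X(t) = log M_X(t) = 6*log(3*e^(t)/8 + 5/8)
D^2[K](t) = 90*e^(t)/(9*e^(2*t) + 30*e^(t) + 25)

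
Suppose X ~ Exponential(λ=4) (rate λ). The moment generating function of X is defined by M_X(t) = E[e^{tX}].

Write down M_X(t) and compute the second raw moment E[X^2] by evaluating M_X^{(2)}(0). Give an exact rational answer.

M_X(t) = 4/(4 - t)
D^2[M](t) = -8/(t^3 - 12*t^2 + 48*t - 64)

E[X^2] = D^2[M](0) = 1/8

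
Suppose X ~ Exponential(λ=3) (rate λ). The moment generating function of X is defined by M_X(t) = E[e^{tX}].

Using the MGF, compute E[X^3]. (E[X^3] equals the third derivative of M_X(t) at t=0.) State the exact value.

E[X^3] = M′′′(0) = 2/9

M_X(t) = 3/(3 - t)
M′(t) = 3/(t^2 - 6*t + 9)
M′′(t) = -6/(t^3 - 9*t^2 + 27*t - 27)
M′′′(t) = 18/(t^4 - 12*t^3 + 54*t^2 - 108*t + 81)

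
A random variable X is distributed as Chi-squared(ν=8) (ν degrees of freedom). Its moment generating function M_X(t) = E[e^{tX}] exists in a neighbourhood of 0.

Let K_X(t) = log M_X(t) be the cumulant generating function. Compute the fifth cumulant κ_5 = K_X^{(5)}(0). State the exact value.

κ_5 = K^(5)(0) = 3072

M_X(t) = (1 - 2*t)^(-4)
K_X(t) = log M_X(t) = -4*log(1 - 2*t)
K^(5)(t) = -3072/(32*t^5 - 80*t^4 + 80*t^3 - 40*t^2 + 10*t - 1)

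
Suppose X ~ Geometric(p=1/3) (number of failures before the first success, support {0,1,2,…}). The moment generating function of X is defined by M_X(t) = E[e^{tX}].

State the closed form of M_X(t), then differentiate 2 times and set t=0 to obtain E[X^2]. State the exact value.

E[X^2] = D^2[M](0) = 10

M_X(t) = 1/(3*(1 - 2*e^(t)/3))
D^2[M](t) = (-4*e^(2*t) - 6*e^(t))/(8*e^(3*t) - 36*e^(2*t) + 54*e^(t) - 27)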